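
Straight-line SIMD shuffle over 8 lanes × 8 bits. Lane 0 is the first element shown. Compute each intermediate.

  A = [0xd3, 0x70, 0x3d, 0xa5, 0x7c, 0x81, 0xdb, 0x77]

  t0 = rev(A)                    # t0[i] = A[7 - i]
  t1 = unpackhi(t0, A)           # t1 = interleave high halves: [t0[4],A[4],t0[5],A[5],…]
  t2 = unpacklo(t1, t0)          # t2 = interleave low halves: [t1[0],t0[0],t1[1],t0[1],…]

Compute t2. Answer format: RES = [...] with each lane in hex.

→ t0 |77|db|81|7c|a5|3d|70|d3|
→ t1 |a5|7c|3d|81|70|db|d3|77|
→ t2 |a5|77|7c|db|3d|81|81|7c|

RES = [ 0xa5  0x77  0x7c  0xdb  0x3d  0x81  0x81  0x7c ]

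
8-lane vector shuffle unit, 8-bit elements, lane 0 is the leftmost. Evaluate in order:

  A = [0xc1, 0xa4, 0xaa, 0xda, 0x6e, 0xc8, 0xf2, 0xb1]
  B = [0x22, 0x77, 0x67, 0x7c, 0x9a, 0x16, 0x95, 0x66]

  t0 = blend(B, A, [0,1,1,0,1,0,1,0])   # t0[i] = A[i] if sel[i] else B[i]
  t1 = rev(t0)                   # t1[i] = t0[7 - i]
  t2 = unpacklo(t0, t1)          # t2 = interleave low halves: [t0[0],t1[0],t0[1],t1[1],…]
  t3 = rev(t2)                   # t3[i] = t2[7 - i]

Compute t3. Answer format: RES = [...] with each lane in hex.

RES = [ 0x6e  0x7c  0x16  0xaa  0xf2  0xa4  0x66  0x22 ]

→ t0 |22|a4|aa|7c|6e|16|f2|66|
→ t1 |66|f2|16|6e|7c|aa|a4|22|
→ t2 |22|66|a4|f2|aa|16|7c|6e|
→ t3 |6e|7c|16|aa|f2|a4|66|22|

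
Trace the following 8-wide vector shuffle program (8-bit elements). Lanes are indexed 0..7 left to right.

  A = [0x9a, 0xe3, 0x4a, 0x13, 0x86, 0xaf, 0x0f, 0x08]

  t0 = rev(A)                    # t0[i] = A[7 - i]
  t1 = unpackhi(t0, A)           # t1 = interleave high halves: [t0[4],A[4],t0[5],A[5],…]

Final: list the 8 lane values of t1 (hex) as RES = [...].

RES = [ 0x13  0x86  0x4a  0xaf  0xe3  0x0f  0x9a  0x08 ]

  t0: 08 0f af 86 13 4a e3 9a
  t1: 13 86 4a af e3 0f 9a 08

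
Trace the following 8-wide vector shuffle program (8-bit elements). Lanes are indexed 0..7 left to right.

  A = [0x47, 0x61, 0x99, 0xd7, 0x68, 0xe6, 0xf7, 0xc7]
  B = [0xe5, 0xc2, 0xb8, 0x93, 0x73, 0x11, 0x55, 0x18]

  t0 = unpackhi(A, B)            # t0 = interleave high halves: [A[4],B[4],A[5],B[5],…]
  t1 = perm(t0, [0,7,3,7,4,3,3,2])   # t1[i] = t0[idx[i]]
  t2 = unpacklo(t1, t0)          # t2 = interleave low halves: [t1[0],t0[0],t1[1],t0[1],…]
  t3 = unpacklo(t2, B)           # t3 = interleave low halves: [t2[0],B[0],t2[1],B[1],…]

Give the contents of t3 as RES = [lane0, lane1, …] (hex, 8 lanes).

RES = [ 0x68  0xe5  0x68  0xc2  0x18  0xb8  0x73  0x93 ]

  t0: 68 73 e6 11 f7 55 c7 18
  t1: 68 18 11 18 f7 11 11 e6
  t2: 68 68 18 73 11 e6 18 11
  t3: 68 e5 68 c2 18 b8 73 93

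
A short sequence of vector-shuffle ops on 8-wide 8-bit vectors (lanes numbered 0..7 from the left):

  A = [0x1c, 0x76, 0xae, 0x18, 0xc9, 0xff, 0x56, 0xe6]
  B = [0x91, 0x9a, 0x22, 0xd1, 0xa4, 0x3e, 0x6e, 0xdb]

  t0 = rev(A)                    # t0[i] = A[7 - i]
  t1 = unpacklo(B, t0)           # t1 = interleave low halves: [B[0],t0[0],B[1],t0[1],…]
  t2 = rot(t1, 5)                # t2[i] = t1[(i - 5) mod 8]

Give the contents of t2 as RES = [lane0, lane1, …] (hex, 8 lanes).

  t0: e6 56 ff c9 18 ae 76 1c
  t1: 91 e6 9a 56 22 ff d1 c9
  t2: 56 22 ff d1 c9 91 e6 9a

RES = [0x56, 0x22, 0xff, 0xd1, 0xc9, 0x91, 0xe6, 0x9a]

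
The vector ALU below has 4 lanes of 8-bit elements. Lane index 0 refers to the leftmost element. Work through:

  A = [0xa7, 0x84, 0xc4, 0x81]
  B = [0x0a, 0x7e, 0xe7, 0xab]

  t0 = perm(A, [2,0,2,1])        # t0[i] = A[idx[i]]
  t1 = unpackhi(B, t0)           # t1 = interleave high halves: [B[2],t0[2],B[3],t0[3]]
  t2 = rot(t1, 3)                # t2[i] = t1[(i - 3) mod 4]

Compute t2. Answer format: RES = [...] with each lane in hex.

RES = [0xc4, 0xab, 0x84, 0xe7]

t0 = [0xc4, 0xa7, 0xc4, 0x84]
t1 = [0xe7, 0xc4, 0xab, 0x84]
t2 = [0xc4, 0xab, 0x84, 0xe7]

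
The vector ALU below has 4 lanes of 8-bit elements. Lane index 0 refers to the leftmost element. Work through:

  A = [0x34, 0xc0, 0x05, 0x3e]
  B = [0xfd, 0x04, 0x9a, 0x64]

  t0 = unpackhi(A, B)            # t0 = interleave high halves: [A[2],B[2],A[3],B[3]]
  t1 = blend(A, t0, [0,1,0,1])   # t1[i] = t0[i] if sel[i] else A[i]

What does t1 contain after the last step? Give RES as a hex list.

RES = [0x34, 0x9a, 0x05, 0x64]

t0 = [0x05, 0x9a, 0x3e, 0x64]
t1 = [0x34, 0x9a, 0x05, 0x64]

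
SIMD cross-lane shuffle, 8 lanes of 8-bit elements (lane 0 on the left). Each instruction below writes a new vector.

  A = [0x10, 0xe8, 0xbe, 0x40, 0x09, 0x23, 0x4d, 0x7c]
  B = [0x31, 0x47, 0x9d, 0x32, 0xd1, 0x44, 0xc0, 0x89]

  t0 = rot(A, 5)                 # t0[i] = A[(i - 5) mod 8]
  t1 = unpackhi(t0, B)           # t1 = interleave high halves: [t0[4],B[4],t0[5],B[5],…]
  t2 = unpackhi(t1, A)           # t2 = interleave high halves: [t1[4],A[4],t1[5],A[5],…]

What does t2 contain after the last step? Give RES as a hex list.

RES = [ 0xe8  0x09  0xc0  0x23  0xbe  0x4d  0x89  0x7c ]

t0 = [0x40, 0x09, 0x23, 0x4d, 0x7c, 0x10, 0xe8, 0xbe]
t1 = [0x7c, 0xd1, 0x10, 0x44, 0xe8, 0xc0, 0xbe, 0x89]
t2 = [0xe8, 0x09, 0xc0, 0x23, 0xbe, 0x4d, 0x89, 0x7c]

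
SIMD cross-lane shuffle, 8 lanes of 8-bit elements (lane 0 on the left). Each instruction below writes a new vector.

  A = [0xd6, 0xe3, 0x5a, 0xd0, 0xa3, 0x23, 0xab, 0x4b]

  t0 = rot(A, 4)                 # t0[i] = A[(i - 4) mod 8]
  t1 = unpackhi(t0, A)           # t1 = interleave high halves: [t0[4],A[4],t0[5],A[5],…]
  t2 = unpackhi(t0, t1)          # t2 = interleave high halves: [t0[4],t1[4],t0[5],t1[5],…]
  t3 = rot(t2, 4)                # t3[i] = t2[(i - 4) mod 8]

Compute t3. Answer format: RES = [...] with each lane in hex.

RES = [ 0x5a  0xd0  0xd0  0x4b  0xd6  0x5a  0xe3  0xab ]

t0 = [0xa3, 0x23, 0xab, 0x4b, 0xd6, 0xe3, 0x5a, 0xd0]
t1 = [0xd6, 0xa3, 0xe3, 0x23, 0x5a, 0xab, 0xd0, 0x4b]
t2 = [0xd6, 0x5a, 0xe3, 0xab, 0x5a, 0xd0, 0xd0, 0x4b]
t3 = [0x5a, 0xd0, 0xd0, 0x4b, 0xd6, 0x5a, 0xe3, 0xab]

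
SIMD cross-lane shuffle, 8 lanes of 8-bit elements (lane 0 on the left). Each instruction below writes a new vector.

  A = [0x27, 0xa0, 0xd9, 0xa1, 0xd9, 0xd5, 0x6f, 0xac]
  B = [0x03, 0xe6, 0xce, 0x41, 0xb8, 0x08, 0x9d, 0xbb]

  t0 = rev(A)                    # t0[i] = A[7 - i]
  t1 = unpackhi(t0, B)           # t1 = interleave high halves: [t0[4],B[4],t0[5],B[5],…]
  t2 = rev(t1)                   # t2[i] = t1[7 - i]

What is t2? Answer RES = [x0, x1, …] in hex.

→ t0 |ac|6f|d5|d9|a1|d9|a0|27|
→ t1 |a1|b8|d9|08|a0|9d|27|bb|
→ t2 |bb|27|9d|a0|08|d9|b8|a1|

RES = [ 0xbb  0x27  0x9d  0xa0  0x08  0xd9  0xb8  0xa1 ]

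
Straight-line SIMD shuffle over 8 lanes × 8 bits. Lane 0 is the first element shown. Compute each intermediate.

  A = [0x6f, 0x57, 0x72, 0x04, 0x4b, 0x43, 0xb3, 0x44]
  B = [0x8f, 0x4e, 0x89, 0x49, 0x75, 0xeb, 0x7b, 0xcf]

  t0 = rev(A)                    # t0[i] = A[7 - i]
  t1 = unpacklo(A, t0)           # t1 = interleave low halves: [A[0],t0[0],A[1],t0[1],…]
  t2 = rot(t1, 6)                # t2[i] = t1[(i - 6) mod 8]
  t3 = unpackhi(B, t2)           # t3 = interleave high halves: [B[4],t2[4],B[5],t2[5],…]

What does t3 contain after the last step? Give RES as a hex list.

RES = [ 0x75  0x04  0xeb  0x4b  0x7b  0x6f  0xcf  0x44 ]

t0 = [0x44, 0xb3, 0x43, 0x4b, 0x04, 0x72, 0x57, 0x6f]
t1 = [0x6f, 0x44, 0x57, 0xb3, 0x72, 0x43, 0x04, 0x4b]
t2 = [0x57, 0xb3, 0x72, 0x43, 0x04, 0x4b, 0x6f, 0x44]
t3 = [0x75, 0x04, 0xeb, 0x4b, 0x7b, 0x6f, 0xcf, 0x44]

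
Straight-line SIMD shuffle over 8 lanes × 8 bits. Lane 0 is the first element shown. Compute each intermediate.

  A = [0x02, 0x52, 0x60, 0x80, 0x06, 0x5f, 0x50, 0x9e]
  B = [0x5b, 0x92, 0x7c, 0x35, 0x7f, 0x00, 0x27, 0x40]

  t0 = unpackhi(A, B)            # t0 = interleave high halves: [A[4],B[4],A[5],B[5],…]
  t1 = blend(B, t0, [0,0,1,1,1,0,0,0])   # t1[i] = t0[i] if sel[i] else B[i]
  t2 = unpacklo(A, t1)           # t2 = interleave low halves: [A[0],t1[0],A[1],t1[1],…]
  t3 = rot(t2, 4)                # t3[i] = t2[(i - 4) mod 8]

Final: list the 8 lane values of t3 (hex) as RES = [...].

t0 = [0x06, 0x7f, 0x5f, 0x00, 0x50, 0x27, 0x9e, 0x40]
t1 = [0x5b, 0x92, 0x5f, 0x00, 0x50, 0x00, 0x27, 0x40]
t2 = [0x02, 0x5b, 0x52, 0x92, 0x60, 0x5f, 0x80, 0x00]
t3 = [0x60, 0x5f, 0x80, 0x00, 0x02, 0x5b, 0x52, 0x92]

RES = [0x60, 0x5f, 0x80, 0x00, 0x02, 0x5b, 0x52, 0x92]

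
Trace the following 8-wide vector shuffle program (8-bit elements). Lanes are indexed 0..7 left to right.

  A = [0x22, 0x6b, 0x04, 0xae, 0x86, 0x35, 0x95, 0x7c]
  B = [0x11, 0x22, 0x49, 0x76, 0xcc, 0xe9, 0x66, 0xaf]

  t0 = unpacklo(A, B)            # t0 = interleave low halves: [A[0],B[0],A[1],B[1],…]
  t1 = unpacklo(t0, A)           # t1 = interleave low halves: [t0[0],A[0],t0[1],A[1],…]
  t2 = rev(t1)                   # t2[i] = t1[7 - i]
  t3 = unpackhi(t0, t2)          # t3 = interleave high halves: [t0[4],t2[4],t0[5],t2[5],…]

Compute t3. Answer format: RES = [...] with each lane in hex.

  t0: 22 11 6b 22 04 49 ae 76
  t1: 22 22 11 6b 6b 04 22 ae
  t2: ae 22 04 6b 6b 11 22 22
  t3: 04 6b 49 11 ae 22 76 22

RES = [ 0x04  0x6b  0x49  0x11  0xae  0x22  0x76  0x22 ]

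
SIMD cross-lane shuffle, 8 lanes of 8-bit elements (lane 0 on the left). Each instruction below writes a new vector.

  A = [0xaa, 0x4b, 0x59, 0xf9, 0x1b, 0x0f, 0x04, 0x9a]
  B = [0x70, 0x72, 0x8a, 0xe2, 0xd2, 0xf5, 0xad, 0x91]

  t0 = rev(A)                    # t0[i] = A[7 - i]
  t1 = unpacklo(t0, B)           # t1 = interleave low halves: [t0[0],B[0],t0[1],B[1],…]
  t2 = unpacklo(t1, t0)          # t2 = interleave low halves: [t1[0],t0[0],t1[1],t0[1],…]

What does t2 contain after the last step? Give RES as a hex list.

RES = [ 0x9a  0x9a  0x70  0x04  0x04  0x0f  0x72  0x1b ]

  t0: 9a 04 0f 1b f9 59 4b aa
  t1: 9a 70 04 72 0f 8a 1b e2
  t2: 9a 9a 70 04 04 0f 72 1b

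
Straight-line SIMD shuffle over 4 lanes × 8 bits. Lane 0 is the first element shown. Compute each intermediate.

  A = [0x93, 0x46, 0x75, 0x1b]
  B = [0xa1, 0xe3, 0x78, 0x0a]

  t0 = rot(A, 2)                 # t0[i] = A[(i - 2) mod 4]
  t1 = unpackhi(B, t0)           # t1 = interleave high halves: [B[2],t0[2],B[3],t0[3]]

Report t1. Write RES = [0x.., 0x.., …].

t0 = [0x75, 0x1b, 0x93, 0x46]
t1 = [0x78, 0x93, 0x0a, 0x46]

RES = [0x78, 0x93, 0x0a, 0x46]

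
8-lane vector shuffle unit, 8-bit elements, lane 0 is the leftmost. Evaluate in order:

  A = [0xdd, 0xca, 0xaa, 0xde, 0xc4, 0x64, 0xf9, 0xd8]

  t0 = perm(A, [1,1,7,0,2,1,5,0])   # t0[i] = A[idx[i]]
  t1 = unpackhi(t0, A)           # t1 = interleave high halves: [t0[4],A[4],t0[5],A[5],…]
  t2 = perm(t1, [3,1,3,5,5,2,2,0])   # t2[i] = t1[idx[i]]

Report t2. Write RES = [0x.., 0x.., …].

t0 = [0xca, 0xca, 0xd8, 0xdd, 0xaa, 0xca, 0x64, 0xdd]
t1 = [0xaa, 0xc4, 0xca, 0x64, 0x64, 0xf9, 0xdd, 0xd8]
t2 = [0x64, 0xc4, 0x64, 0xf9, 0xf9, 0xca, 0xca, 0xaa]

RES = [0x64, 0xc4, 0x64, 0xf9, 0xf9, 0xca, 0xca, 0xaa]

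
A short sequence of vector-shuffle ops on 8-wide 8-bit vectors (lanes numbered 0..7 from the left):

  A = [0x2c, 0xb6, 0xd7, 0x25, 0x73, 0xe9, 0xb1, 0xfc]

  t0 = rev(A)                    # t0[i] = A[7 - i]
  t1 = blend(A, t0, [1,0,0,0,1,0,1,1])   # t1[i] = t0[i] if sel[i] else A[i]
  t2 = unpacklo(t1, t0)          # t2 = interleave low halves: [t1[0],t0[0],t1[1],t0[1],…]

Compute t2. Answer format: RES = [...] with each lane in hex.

RES = [0xfc, 0xfc, 0xb6, 0xb1, 0xd7, 0xe9, 0x25, 0x73]

  t0: fc b1 e9 73 25 d7 b6 2c
  t1: fc b6 d7 25 25 e9 b6 2c
  t2: fc fc b6 b1 d7 e9 25 73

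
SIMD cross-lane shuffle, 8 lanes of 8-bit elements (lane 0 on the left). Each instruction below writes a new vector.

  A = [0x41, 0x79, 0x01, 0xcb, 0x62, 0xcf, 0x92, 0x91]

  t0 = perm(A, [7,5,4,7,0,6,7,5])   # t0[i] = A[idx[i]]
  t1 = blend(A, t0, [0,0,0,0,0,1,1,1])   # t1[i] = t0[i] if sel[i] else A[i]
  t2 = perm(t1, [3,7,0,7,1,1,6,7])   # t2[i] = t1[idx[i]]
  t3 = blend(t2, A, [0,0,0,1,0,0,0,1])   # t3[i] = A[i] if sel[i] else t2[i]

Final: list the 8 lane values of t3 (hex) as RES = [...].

t0 = [0x91, 0xcf, 0x62, 0x91, 0x41, 0x92, 0x91, 0xcf]
t1 = [0x41, 0x79, 0x01, 0xcb, 0x62, 0x92, 0x91, 0xcf]
t2 = [0xcb, 0xcf, 0x41, 0xcf, 0x79, 0x79, 0x91, 0xcf]
t3 = [0xcb, 0xcf, 0x41, 0xcb, 0x79, 0x79, 0x91, 0x91]

RES = [ 0xcb  0xcf  0x41  0xcb  0x79  0x79  0x91  0x91 ]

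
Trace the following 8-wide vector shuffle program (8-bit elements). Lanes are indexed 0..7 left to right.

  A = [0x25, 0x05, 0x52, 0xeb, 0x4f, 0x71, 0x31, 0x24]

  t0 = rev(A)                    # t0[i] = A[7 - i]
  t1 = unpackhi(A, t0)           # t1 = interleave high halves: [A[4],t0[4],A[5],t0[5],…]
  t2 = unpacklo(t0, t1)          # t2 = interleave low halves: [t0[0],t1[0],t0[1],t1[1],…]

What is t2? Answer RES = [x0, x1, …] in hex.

t0 = [0x24, 0x31, 0x71, 0x4f, 0xeb, 0x52, 0x05, 0x25]
t1 = [0x4f, 0xeb, 0x71, 0x52, 0x31, 0x05, 0x24, 0x25]
t2 = [0x24, 0x4f, 0x31, 0xeb, 0x71, 0x71, 0x4f, 0x52]

RES = [0x24, 0x4f, 0x31, 0xeb, 0x71, 0x71, 0x4f, 0x52]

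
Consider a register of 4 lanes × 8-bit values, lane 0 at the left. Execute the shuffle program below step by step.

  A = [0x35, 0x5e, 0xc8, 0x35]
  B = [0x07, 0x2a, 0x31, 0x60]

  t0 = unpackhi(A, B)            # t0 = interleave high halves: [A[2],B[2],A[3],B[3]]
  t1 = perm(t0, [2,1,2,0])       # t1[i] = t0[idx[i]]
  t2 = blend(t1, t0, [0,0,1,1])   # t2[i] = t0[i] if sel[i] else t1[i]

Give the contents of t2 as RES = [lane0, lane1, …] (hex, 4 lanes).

t0 = [0xc8, 0x31, 0x35, 0x60]
t1 = [0x35, 0x31, 0x35, 0xc8]
t2 = [0x35, 0x31, 0x35, 0x60]

RES = [ 0x35  0x31  0x35  0x60 ]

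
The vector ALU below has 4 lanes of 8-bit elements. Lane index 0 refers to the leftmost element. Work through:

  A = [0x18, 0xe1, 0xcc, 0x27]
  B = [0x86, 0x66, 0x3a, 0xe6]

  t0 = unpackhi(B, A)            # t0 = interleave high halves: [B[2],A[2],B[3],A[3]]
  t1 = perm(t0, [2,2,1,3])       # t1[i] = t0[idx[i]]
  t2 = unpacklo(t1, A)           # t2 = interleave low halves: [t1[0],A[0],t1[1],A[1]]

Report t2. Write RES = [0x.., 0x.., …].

RES = [ 0xe6  0x18  0xe6  0xe1 ]

t0 = [0x3a, 0xcc, 0xe6, 0x27]
t1 = [0xe6, 0xe6, 0xcc, 0x27]
t2 = [0xe6, 0x18, 0xe6, 0xe1]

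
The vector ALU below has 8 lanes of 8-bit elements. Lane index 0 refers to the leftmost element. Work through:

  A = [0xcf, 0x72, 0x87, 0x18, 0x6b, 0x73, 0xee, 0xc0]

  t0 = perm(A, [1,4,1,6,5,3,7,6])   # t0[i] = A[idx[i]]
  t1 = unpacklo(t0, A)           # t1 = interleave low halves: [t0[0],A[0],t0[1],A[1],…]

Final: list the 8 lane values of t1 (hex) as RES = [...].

RES = [0x72, 0xcf, 0x6b, 0x72, 0x72, 0x87, 0xee, 0x18]

  t0: 72 6b 72 ee 73 18 c0 ee
  t1: 72 cf 6b 72 72 87 ee 18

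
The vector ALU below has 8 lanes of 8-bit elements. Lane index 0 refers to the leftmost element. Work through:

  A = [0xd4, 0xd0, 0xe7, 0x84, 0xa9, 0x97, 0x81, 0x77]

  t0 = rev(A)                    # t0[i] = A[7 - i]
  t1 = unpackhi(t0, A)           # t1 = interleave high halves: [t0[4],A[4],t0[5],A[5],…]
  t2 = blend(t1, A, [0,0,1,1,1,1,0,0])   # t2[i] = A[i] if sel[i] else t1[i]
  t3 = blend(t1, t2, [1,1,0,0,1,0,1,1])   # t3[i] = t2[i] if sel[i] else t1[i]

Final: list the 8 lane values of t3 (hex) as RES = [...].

→ t0 |77|81|97|a9|84|e7|d0|d4|
→ t1 |84|a9|e7|97|d0|81|d4|77|
→ t2 |84|a9|e7|84|a9|97|d4|77|
→ t3 |84|a9|e7|97|a9|81|d4|77|

RES = [0x84, 0xa9, 0xe7, 0x97, 0xa9, 0x81, 0xd4, 0x77]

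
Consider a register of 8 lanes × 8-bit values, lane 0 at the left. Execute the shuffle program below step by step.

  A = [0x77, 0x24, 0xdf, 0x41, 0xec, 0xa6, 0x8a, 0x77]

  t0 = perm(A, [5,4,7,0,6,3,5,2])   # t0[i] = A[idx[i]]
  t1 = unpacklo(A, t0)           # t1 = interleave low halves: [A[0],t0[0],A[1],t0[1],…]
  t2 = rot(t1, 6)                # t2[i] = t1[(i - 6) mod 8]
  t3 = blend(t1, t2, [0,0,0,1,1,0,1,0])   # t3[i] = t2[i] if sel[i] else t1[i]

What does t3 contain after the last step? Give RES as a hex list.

RES = [0x77, 0xa6, 0x24, 0x77, 0x41, 0x77, 0x77, 0x77]

t0 = [0xa6, 0xec, 0x77, 0x77, 0x8a, 0x41, 0xa6, 0xdf]
t1 = [0x77, 0xa6, 0x24, 0xec, 0xdf, 0x77, 0x41, 0x77]
t2 = [0x24, 0xec, 0xdf, 0x77, 0x41, 0x77, 0x77, 0xa6]
t3 = [0x77, 0xa6, 0x24, 0x77, 0x41, 0x77, 0x77, 0x77]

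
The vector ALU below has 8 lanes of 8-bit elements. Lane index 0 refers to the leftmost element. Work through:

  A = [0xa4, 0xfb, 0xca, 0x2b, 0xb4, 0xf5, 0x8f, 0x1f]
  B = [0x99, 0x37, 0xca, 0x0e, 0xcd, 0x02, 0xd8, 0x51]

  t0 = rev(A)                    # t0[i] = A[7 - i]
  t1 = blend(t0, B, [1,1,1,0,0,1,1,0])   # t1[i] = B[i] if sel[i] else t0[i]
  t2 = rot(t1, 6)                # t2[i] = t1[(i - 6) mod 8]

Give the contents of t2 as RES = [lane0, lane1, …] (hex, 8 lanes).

RES = [ 0xca  0xb4  0x2b  0x02  0xd8  0xa4  0x99  0x37 ]

t0 = [0x1f, 0x8f, 0xf5, 0xb4, 0x2b, 0xca, 0xfb, 0xa4]
t1 = [0x99, 0x37, 0xca, 0xb4, 0x2b, 0x02, 0xd8, 0xa4]
t2 = [0xca, 0xb4, 0x2b, 0x02, 0xd8, 0xa4, 0x99, 0x37]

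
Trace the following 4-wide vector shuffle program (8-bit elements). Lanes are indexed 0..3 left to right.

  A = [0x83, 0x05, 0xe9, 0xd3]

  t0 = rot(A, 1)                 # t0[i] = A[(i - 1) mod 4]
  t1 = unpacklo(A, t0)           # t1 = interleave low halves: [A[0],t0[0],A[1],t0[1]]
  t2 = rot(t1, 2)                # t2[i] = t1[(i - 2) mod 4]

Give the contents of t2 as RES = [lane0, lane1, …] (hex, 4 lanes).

→ t0 |d3|83|05|e9|
→ t1 |83|d3|05|83|
→ t2 |05|83|83|d3|

RES = [0x05, 0x83, 0x83, 0xd3]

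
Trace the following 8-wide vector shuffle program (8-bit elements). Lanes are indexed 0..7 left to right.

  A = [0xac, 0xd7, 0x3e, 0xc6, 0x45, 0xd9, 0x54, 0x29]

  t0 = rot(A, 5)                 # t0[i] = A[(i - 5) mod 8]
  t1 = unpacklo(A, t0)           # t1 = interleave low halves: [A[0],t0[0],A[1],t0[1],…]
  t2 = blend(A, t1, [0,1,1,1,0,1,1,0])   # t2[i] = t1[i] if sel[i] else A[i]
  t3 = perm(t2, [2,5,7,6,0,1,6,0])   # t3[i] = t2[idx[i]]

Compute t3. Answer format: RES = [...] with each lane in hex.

  t0: c6 45 d9 54 29 ac d7 3e
  t1: ac c6 d7 45 3e d9 c6 54
  t2: ac c6 d7 45 45 d9 c6 29
  t3: d7 d9 29 c6 ac c6 c6 ac

RES = [0xd7, 0xd9, 0x29, 0xc6, 0xac, 0xc6, 0xc6, 0xac]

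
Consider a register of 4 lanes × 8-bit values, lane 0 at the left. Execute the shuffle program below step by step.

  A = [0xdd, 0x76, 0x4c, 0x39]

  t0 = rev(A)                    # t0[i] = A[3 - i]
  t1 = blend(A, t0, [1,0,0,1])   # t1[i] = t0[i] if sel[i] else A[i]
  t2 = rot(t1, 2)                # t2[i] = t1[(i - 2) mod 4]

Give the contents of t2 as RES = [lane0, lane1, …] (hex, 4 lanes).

t0 = [0x39, 0x4c, 0x76, 0xdd]
t1 = [0x39, 0x76, 0x4c, 0xdd]
t2 = [0x4c, 0xdd, 0x39, 0x76]

RES = [ 0x4c  0xdd  0x39  0x76 ]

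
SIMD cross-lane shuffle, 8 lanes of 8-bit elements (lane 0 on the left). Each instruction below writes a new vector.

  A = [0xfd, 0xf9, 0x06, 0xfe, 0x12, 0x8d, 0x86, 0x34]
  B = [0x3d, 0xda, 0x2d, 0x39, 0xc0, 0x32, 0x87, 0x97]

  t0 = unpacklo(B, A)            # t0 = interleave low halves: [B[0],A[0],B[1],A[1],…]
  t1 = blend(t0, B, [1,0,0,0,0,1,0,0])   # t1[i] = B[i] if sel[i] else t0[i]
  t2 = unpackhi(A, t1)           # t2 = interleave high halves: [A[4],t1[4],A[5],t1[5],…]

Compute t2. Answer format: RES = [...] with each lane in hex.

RES = [0x12, 0x2d, 0x8d, 0x32, 0x86, 0x39, 0x34, 0xfe]

→ t0 |3d|fd|da|f9|2d|06|39|fe|
→ t1 |3d|fd|da|f9|2d|32|39|fe|
→ t2 |12|2d|8d|32|86|39|34|fe|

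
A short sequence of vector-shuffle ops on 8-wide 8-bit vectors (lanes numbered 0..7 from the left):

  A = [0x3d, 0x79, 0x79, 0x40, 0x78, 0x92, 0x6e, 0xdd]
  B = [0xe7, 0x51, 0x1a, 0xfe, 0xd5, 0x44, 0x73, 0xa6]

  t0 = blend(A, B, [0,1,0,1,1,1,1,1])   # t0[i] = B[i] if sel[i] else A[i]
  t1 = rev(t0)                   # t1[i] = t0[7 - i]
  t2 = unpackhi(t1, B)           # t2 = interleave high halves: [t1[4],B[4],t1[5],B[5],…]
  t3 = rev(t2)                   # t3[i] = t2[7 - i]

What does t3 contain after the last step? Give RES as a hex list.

t0 = [0x3d, 0x51, 0x79, 0xfe, 0xd5, 0x44, 0x73, 0xa6]
t1 = [0xa6, 0x73, 0x44, 0xd5, 0xfe, 0x79, 0x51, 0x3d]
t2 = [0xfe, 0xd5, 0x79, 0x44, 0x51, 0x73, 0x3d, 0xa6]
t3 = [0xa6, 0x3d, 0x73, 0x51, 0x44, 0x79, 0xd5, 0xfe]

RES = [0xa6, 0x3d, 0x73, 0x51, 0x44, 0x79, 0xd5, 0xfe]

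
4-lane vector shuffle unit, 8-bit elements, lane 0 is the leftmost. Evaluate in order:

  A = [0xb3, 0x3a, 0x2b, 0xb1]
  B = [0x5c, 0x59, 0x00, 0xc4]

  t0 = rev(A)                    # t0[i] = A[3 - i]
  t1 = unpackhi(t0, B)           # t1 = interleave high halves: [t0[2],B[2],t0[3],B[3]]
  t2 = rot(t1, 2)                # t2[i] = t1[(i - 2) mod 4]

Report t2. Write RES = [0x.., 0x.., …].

t0 = [0xb1, 0x2b, 0x3a, 0xb3]
t1 = [0x3a, 0x00, 0xb3, 0xc4]
t2 = [0xb3, 0xc4, 0x3a, 0x00]

RES = [ 0xb3  0xc4  0x3a  0x00 ]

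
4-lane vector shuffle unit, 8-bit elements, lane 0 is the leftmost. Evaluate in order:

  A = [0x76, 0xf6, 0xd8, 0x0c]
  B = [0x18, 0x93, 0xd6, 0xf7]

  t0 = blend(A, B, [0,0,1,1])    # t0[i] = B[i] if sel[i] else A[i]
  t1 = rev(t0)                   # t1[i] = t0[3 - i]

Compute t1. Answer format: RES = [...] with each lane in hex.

RES = [0xf7, 0xd6, 0xf6, 0x76]

→ t0 |76|f6|d6|f7|
→ t1 |f7|d6|f6|76|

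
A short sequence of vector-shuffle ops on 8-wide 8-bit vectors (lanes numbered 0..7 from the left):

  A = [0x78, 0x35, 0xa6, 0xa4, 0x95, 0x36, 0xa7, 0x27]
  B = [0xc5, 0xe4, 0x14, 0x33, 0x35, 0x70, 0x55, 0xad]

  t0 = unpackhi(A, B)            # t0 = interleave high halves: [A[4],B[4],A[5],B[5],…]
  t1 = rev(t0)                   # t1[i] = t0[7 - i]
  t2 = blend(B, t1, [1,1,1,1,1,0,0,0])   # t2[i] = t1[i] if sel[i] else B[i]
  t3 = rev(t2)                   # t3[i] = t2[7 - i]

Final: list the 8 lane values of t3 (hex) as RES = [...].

t0 = [0x95, 0x35, 0x36, 0x70, 0xa7, 0x55, 0x27, 0xad]
t1 = [0xad, 0x27, 0x55, 0xa7, 0x70, 0x36, 0x35, 0x95]
t2 = [0xad, 0x27, 0x55, 0xa7, 0x70, 0x70, 0x55, 0xad]
t3 = [0xad, 0x55, 0x70, 0x70, 0xa7, 0x55, 0x27, 0xad]

RES = [ 0xad  0x55  0x70  0x70  0xa7  0x55  0x27  0xad ]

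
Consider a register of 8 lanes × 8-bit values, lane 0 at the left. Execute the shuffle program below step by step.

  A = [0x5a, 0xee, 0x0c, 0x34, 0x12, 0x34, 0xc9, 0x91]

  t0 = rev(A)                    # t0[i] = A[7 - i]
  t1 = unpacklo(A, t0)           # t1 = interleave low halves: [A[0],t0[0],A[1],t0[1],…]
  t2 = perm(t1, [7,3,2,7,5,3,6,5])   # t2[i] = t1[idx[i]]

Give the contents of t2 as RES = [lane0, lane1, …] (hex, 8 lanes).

RES = [ 0x12  0xc9  0xee  0x12  0x34  0xc9  0x34  0x34 ]

  t0: 91 c9 34 12 34 0c ee 5a
  t1: 5a 91 ee c9 0c 34 34 12
  t2: 12 c9 ee 12 34 c9 34 34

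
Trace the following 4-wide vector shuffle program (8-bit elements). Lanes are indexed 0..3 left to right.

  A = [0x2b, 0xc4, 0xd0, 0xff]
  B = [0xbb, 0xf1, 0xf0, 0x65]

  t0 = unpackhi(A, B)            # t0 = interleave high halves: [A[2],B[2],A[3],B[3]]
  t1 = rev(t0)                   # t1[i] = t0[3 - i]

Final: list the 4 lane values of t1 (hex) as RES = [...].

t0 = [0xd0, 0xf0, 0xff, 0x65]
t1 = [0x65, 0xff, 0xf0, 0xd0]

RES = [0x65, 0xff, 0xf0, 0xd0]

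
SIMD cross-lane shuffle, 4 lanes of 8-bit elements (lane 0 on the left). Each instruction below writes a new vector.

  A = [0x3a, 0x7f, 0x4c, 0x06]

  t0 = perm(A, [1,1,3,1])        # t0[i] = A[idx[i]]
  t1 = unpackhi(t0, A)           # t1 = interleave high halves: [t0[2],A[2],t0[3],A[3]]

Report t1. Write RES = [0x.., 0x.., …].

RES = [0x06, 0x4c, 0x7f, 0x06]

  t0: 7f 7f 06 7f
  t1: 06 4c 7f 06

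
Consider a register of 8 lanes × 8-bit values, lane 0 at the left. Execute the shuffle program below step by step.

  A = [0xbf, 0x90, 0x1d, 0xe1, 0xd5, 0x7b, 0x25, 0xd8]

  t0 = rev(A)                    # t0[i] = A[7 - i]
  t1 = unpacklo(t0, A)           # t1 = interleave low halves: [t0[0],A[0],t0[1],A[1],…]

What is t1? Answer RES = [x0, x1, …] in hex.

RES = [0xd8, 0xbf, 0x25, 0x90, 0x7b, 0x1d, 0xd5, 0xe1]

→ t0 |d8|25|7b|d5|e1|1d|90|bf|
→ t1 |d8|bf|25|90|7b|1d|d5|e1|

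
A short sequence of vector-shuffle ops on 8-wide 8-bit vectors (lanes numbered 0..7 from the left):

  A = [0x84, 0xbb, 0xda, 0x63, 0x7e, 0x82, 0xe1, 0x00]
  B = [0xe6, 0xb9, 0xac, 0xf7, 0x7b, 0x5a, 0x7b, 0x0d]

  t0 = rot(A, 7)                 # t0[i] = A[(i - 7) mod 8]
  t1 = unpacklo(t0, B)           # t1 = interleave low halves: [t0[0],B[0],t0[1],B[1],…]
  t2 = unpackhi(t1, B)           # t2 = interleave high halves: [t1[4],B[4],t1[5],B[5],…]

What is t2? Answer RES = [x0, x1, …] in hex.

RES = [ 0x63  0x7b  0xac  0x5a  0x7e  0x7b  0xf7  0x0d ]

  t0: bb da 63 7e 82 e1 00 84
  t1: bb e6 da b9 63 ac 7e f7
  t2: 63 7b ac 5a 7e 7b f7 0d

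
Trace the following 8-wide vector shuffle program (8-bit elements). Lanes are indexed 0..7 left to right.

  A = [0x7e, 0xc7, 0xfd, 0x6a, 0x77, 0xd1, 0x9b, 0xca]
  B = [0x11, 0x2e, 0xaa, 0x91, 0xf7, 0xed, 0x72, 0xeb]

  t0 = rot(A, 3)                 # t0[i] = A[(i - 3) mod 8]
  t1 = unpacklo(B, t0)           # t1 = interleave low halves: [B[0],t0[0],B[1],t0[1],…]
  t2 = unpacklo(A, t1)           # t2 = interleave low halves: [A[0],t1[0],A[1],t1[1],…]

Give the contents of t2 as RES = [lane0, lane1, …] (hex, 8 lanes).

t0 = [0xd1, 0x9b, 0xca, 0x7e, 0xc7, 0xfd, 0x6a, 0x77]
t1 = [0x11, 0xd1, 0x2e, 0x9b, 0xaa, 0xca, 0x91, 0x7e]
t2 = [0x7e, 0x11, 0xc7, 0xd1, 0xfd, 0x2e, 0x6a, 0x9b]

RES = [ 0x7e  0x11  0xc7  0xd1  0xfd  0x2e  0x6a  0x9b ]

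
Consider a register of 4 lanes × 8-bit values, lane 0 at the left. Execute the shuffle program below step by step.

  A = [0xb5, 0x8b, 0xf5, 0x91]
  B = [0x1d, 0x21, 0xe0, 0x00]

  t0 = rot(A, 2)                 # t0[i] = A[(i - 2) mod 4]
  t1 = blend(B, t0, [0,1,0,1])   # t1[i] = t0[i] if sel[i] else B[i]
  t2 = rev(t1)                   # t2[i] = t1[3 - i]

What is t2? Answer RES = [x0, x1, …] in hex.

→ t0 |f5|91|b5|8b|
→ t1 |1d|91|e0|8b|
→ t2 |8b|e0|91|1d|

RES = [ 0x8b  0xe0  0x91  0x1d ]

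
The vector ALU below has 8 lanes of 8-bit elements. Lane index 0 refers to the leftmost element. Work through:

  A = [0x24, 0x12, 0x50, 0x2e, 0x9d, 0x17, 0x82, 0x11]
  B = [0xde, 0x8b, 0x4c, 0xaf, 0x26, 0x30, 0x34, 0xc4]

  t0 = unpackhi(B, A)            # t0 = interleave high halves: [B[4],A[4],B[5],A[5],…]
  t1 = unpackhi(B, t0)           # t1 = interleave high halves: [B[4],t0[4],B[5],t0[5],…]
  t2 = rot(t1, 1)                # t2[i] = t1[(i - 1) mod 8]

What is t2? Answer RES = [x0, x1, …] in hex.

→ t0 |26|9d|30|17|34|82|c4|11|
→ t1 |26|34|30|82|34|c4|c4|11|
→ t2 |11|26|34|30|82|34|c4|c4|

RES = [0x11, 0x26, 0x34, 0x30, 0x82, 0x34, 0xc4, 0xc4]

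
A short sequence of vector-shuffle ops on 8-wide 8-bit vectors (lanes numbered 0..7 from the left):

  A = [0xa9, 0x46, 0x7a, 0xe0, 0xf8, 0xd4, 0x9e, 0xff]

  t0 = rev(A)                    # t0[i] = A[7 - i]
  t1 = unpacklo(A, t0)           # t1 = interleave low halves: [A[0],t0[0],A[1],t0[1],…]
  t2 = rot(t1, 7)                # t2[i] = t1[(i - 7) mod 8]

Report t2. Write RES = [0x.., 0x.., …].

  t0: ff 9e d4 f8 e0 7a 46 a9
  t1: a9 ff 46 9e 7a d4 e0 f8
  t2: ff 46 9e 7a d4 e0 f8 a9

RES = [0xff, 0x46, 0x9e, 0x7a, 0xd4, 0xe0, 0xf8, 0xa9]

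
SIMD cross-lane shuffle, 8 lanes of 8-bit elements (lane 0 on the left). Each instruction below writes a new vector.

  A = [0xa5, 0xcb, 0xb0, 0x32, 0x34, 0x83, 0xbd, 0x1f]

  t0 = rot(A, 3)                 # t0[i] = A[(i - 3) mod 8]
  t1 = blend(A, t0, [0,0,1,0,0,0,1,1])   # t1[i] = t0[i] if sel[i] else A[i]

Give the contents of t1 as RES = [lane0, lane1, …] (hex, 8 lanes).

→ t0 |83|bd|1f|a5|cb|b0|32|34|
→ t1 |a5|cb|1f|32|34|83|32|34|

RES = [0xa5, 0xcb, 0x1f, 0x32, 0x34, 0x83, 0x32, 0x34]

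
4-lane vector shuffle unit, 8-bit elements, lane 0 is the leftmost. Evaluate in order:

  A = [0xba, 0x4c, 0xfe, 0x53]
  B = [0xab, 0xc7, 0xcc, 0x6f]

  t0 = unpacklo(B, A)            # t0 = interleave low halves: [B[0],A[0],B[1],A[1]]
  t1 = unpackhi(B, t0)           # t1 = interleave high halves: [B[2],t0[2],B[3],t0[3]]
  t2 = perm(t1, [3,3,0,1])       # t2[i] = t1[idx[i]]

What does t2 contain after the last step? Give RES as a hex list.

RES = [0x4c, 0x4c, 0xcc, 0xc7]

  t0: ab ba c7 4c
  t1: cc c7 6f 4c
  t2: 4c 4c cc c7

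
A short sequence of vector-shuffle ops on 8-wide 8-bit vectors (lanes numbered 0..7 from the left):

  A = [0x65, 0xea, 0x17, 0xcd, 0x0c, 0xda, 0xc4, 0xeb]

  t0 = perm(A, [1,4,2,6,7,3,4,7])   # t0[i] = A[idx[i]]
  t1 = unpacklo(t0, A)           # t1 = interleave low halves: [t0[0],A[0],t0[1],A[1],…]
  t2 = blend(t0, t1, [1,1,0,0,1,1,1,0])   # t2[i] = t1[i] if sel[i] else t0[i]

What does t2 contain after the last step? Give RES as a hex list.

RES = [0xea, 0x65, 0x17, 0xc4, 0x17, 0x17, 0xc4, 0xeb]

  t0: ea 0c 17 c4 eb cd 0c eb
  t1: ea 65 0c ea 17 17 c4 cd
  t2: ea 65 17 c4 17 17 c4 eb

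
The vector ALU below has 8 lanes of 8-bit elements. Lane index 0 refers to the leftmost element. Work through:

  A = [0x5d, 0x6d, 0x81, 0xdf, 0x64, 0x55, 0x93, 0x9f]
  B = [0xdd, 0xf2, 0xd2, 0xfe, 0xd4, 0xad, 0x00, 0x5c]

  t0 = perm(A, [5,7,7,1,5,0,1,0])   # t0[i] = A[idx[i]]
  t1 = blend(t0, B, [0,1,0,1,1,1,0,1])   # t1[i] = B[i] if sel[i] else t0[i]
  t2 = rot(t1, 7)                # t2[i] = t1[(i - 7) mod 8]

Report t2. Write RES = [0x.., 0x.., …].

→ t0 |55|9f|9f|6d|55|5d|6d|5d|
→ t1 |55|f2|9f|fe|d4|ad|6d|5c|
→ t2 |f2|9f|fe|d4|ad|6d|5c|55|

RES = [ 0xf2  0x9f  0xfe  0xd4  0xad  0x6d  0x5c  0x55 ]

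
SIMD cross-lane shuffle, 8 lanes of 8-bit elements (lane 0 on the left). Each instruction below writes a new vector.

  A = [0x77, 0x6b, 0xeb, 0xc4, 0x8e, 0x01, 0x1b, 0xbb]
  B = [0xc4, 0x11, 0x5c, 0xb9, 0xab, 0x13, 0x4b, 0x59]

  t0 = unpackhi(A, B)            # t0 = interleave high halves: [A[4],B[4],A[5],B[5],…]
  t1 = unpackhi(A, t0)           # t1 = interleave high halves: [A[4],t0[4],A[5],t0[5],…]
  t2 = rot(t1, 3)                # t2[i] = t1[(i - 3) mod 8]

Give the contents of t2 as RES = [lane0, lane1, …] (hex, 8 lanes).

RES = [0xbb, 0xbb, 0x59, 0x8e, 0x1b, 0x01, 0x4b, 0x1b]

→ t0 |8e|ab|01|13|1b|4b|bb|59|
→ t1 |8e|1b|01|4b|1b|bb|bb|59|
→ t2 |bb|bb|59|8e|1b|01|4b|1b|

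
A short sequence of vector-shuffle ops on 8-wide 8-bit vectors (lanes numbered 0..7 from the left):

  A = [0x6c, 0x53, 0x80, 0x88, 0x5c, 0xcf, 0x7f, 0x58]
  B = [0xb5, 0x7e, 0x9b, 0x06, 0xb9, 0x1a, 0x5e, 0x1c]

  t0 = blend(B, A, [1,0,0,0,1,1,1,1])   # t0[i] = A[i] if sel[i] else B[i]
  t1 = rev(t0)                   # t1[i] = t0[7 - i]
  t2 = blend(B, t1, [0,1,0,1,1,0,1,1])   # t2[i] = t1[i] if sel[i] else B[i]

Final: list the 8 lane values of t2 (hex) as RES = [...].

t0 = [0x6c, 0x7e, 0x9b, 0x06, 0x5c, 0xcf, 0x7f, 0x58]
t1 = [0x58, 0x7f, 0xcf, 0x5c, 0x06, 0x9b, 0x7e, 0x6c]
t2 = [0xb5, 0x7f, 0x9b, 0x5c, 0x06, 0x1a, 0x7e, 0x6c]

RES = [0xb5, 0x7f, 0x9b, 0x5c, 0x06, 0x1a, 0x7e, 0x6c]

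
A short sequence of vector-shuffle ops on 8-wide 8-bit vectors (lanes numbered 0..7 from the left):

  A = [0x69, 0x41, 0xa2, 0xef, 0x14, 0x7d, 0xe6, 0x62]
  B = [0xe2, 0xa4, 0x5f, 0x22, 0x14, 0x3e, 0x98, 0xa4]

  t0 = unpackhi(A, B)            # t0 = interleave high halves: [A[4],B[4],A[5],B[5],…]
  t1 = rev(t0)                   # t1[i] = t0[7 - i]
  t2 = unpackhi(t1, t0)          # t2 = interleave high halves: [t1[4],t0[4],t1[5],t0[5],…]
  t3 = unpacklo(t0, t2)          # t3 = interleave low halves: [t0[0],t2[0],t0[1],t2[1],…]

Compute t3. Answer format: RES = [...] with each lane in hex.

RES = [0x14, 0x3e, 0x14, 0xe6, 0x7d, 0x7d, 0x3e, 0x98]

→ t0 |14|14|7d|3e|e6|98|62|a4|
→ t1 |a4|62|98|e6|3e|7d|14|14|
→ t2 |3e|e6|7d|98|14|62|14|a4|
→ t3 |14|3e|14|e6|7d|7d|3e|98|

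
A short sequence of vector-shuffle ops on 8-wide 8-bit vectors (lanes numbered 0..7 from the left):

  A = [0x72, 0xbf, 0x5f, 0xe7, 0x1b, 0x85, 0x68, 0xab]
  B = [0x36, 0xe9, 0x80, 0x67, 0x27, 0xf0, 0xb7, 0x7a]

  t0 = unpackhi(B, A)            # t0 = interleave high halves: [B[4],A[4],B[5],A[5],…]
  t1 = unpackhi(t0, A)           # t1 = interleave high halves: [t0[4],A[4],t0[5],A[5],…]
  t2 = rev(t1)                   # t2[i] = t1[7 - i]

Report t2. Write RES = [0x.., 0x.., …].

RES = [ 0xab  0xab  0x68  0x7a  0x85  0x68  0x1b  0xb7 ]

→ t0 |27|1b|f0|85|b7|68|7a|ab|
→ t1 |b7|1b|68|85|7a|68|ab|ab|
→ t2 |ab|ab|68|7a|85|68|1b|b7|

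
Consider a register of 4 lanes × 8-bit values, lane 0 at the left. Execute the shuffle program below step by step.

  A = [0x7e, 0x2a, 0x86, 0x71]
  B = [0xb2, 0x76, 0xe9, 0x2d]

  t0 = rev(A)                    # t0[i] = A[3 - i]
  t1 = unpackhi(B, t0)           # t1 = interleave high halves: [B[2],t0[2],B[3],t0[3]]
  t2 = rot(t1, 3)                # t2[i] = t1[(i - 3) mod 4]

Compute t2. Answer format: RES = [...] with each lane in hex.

RES = [0x2a, 0x2d, 0x7e, 0xe9]

  t0: 71 86 2a 7e
  t1: e9 2a 2d 7e
  t2: 2a 2d 7e e9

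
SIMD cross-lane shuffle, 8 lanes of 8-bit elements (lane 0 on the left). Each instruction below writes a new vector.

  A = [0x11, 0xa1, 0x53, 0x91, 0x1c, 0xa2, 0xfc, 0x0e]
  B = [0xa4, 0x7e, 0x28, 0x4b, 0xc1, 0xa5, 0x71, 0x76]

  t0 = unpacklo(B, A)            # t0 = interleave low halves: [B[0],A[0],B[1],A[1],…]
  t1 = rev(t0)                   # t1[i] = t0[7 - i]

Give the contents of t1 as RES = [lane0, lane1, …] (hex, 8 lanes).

RES = [ 0x91  0x4b  0x53  0x28  0xa1  0x7e  0x11  0xa4 ]

→ t0 |a4|11|7e|a1|28|53|4b|91|
→ t1 |91|4b|53|28|a1|7e|11|a4|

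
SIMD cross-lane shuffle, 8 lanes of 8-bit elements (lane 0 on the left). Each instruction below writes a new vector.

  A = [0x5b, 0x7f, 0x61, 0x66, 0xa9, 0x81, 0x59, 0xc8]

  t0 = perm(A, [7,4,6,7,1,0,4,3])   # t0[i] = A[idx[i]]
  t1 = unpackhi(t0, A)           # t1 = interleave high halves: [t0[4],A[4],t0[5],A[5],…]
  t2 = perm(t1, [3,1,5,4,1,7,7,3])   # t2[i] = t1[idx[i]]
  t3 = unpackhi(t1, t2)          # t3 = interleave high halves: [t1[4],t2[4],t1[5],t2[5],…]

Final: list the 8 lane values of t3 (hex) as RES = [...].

RES = [0xa9, 0xa9, 0x59, 0xc8, 0x66, 0xc8, 0xc8, 0x81]

  t0: c8 a9 59 c8 7f 5b a9 66
  t1: 7f a9 5b 81 a9 59 66 c8
  t2: 81 a9 59 a9 a9 c8 c8 81
  t3: a9 a9 59 c8 66 c8 c8 81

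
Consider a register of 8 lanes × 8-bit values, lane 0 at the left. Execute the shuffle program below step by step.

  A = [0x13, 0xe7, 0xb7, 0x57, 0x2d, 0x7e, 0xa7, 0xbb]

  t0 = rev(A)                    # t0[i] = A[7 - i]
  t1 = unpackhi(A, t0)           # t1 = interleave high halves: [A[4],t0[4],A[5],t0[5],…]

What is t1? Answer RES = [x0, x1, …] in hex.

  t0: bb a7 7e 2d 57 b7 e7 13
  t1: 2d 57 7e b7 a7 e7 bb 13

RES = [0x2d, 0x57, 0x7e, 0xb7, 0xa7, 0xe7, 0xbb, 0x13]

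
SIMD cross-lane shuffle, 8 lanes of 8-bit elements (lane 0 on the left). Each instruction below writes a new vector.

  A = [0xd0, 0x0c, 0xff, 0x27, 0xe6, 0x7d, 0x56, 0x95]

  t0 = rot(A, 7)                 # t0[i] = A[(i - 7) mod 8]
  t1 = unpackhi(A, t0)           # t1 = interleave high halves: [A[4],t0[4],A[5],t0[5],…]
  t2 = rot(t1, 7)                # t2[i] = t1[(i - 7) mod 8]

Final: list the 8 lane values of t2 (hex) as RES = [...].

→ t0 |0c|ff|27|e6|7d|56|95|d0|
→ t1 |e6|7d|7d|56|56|95|95|d0|
→ t2 |7d|7d|56|56|95|95|d0|e6|

RES = [ 0x7d  0x7d  0x56  0x56  0x95  0x95  0xd0  0xe6 ]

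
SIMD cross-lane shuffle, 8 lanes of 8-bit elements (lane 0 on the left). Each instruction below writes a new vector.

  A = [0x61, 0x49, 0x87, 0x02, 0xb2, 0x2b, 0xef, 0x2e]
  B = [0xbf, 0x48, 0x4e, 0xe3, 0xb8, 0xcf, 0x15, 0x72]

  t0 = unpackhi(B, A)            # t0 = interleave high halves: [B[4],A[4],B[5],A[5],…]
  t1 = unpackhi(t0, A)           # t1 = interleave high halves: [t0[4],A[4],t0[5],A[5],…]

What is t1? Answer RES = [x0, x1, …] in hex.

t0 = [0xb8, 0xb2, 0xcf, 0x2b, 0x15, 0xef, 0x72, 0x2e]
t1 = [0x15, 0xb2, 0xef, 0x2b, 0x72, 0xef, 0x2e, 0x2e]

RES = [0x15, 0xb2, 0xef, 0x2b, 0x72, 0xef, 0x2e, 0x2e]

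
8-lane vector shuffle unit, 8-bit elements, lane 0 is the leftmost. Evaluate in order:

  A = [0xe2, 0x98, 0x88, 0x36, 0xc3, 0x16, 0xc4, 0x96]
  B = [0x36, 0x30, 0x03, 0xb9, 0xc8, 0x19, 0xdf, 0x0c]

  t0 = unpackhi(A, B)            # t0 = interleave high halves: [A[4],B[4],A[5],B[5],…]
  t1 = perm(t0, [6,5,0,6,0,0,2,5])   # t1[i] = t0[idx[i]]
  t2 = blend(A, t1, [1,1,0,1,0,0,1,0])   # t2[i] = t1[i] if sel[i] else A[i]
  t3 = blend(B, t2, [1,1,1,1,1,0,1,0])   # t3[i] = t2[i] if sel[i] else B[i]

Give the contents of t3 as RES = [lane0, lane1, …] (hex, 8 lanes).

RES = [0x96, 0xdf, 0x88, 0x96, 0xc3, 0x19, 0x16, 0x0c]

  t0: c3 c8 16 19 c4 df 96 0c
  t1: 96 df c3 96 c3 c3 16 df
  t2: 96 df 88 96 c3 16 16 96
  t3: 96 df 88 96 c3 19 16 0c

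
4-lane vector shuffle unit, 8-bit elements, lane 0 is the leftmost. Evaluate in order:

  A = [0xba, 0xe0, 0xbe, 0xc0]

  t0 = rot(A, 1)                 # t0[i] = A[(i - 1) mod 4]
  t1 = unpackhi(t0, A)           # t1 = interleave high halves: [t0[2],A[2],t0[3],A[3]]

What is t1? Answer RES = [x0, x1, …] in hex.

RES = [0xe0, 0xbe, 0xbe, 0xc0]

  t0: c0 ba e0 be
  t1: e0 be be c0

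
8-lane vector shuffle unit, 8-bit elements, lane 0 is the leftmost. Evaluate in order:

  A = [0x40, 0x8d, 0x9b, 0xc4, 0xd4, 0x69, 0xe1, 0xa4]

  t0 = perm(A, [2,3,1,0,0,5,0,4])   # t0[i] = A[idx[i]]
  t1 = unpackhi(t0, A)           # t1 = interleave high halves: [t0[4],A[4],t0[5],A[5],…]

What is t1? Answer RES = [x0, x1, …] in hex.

→ t0 |9b|c4|8d|40|40|69|40|d4|
→ t1 |40|d4|69|69|40|e1|d4|a4|

RES = [ 0x40  0xd4  0x69  0x69  0x40  0xe1  0xd4  0xa4 ]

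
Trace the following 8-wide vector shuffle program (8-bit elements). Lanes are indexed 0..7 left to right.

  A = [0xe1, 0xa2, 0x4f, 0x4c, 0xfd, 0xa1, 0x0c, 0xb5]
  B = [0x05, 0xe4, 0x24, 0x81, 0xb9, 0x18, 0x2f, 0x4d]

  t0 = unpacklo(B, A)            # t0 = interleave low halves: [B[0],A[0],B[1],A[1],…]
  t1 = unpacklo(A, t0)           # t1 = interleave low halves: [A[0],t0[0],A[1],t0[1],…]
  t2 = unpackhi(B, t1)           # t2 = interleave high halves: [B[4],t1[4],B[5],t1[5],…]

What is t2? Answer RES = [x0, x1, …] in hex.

RES = [0xb9, 0x4f, 0x18, 0xe4, 0x2f, 0x4c, 0x4d, 0xa2]

→ t0 |05|e1|e4|a2|24|4f|81|4c|
→ t1 |e1|05|a2|e1|4f|e4|4c|a2|
→ t2 |b9|4f|18|e4|2f|4c|4d|a2|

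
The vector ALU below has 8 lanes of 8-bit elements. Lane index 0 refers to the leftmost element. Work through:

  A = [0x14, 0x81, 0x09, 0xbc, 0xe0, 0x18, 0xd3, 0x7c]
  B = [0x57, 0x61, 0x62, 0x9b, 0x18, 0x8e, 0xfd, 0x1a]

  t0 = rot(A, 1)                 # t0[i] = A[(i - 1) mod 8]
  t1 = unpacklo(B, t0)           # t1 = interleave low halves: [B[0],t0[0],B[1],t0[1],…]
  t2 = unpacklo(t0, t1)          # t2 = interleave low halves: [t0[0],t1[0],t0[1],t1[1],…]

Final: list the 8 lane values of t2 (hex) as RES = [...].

RES = [ 0x7c  0x57  0x14  0x7c  0x81  0x61  0x09  0x14 ]

→ t0 |7c|14|81|09|bc|e0|18|d3|
→ t1 |57|7c|61|14|62|81|9b|09|
→ t2 |7c|57|14|7c|81|61|09|14|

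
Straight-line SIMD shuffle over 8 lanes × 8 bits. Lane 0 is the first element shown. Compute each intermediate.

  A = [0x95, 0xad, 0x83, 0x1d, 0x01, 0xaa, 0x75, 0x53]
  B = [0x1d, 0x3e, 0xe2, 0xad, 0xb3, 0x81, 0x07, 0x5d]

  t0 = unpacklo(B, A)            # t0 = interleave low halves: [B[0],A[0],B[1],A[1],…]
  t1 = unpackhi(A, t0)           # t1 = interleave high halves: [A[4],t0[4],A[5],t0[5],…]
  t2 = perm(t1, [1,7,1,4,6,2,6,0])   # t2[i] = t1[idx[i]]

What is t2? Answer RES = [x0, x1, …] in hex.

t0 = [0x1d, 0x95, 0x3e, 0xad, 0xe2, 0x83, 0xad, 0x1d]
t1 = [0x01, 0xe2, 0xaa, 0x83, 0x75, 0xad, 0x53, 0x1d]
t2 = [0xe2, 0x1d, 0xe2, 0x75, 0x53, 0xaa, 0x53, 0x01]

RES = [0xe2, 0x1d, 0xe2, 0x75, 0x53, 0xaa, 0x53, 0x01]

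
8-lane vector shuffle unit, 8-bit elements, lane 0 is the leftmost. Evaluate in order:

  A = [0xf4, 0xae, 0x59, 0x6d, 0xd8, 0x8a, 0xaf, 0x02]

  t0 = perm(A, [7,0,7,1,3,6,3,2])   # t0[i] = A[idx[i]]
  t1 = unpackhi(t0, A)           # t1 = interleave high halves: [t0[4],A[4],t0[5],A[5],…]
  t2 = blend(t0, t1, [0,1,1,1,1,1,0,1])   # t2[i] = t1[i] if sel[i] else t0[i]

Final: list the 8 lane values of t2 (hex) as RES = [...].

RES = [ 0x02  0xd8  0xaf  0x8a  0x6d  0xaf  0x6d  0x02 ]

→ t0 |02|f4|02|ae|6d|af|6d|59|
→ t1 |6d|d8|af|8a|6d|af|59|02|
→ t2 |02|d8|af|8a|6d|af|6d|02|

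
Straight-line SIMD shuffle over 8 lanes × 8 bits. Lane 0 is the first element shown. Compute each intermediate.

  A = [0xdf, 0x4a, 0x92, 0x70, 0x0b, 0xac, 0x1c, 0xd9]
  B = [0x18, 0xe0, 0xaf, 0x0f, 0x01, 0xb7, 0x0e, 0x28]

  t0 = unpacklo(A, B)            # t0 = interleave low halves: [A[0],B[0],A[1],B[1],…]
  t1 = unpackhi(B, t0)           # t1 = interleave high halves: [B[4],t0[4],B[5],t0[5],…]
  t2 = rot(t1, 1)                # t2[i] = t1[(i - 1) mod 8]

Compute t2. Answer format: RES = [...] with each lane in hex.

  t0: df 18 4a e0 92 af 70 0f
  t1: 01 92 b7 af 0e 70 28 0f
  t2: 0f 01 92 b7 af 0e 70 28

RES = [0x0f, 0x01, 0x92, 0xb7, 0xaf, 0x0e, 0x70, 0x28]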